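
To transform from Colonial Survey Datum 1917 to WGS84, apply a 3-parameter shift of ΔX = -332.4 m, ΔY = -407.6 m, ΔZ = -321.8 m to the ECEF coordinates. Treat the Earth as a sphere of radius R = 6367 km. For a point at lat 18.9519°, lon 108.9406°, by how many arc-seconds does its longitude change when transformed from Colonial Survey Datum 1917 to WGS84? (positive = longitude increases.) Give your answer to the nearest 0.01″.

sin φ = 0.324774, cos φ = 0.945792, sin λ = 0.945856, cos λ = -0.324588.
East component: ΔE = −sin λ·ΔX + cos λ·ΔY = −(0.945856)(-332.4) + (-0.324588)(-407.6) = 446.70 m.
1° of latitude spans πR/180 = 111125 m; at latitude φ, 1° of longitude spans that × cos φ = 105101.2 m, so Δλ = 446.70 / 105101.2 × 3600 = 15.301″.

Δλ = 15.30″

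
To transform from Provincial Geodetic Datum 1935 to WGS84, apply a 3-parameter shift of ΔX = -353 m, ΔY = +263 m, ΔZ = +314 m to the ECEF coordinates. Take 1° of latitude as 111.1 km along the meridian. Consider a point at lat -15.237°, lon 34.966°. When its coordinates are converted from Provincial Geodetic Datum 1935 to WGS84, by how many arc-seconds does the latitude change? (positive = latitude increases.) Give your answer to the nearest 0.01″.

Δφ = 8.64″

sin φ = -0.262812, cos φ = 0.964847, sin λ = 0.573090, cos λ = 0.819492.
North component: ΔN = −sin φ cos λ·ΔX − sin φ sin λ·ΔY + cos φ·ΔZ = −(-0.262812)(0.819492)(-353) − (-0.262812)(0.573090)(263) + (0.964847)(314) = 266.55 m.
1° of latitude spans 111100 m, so Δφ = 266.55 / 111100 × 3600 = 8.637″.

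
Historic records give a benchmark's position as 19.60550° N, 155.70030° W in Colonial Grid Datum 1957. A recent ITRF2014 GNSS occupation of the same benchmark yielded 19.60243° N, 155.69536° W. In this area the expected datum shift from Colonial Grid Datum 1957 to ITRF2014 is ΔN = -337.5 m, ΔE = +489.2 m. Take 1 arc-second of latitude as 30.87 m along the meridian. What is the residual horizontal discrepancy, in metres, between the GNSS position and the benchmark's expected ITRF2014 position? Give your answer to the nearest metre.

Observed coordinate differences: Δφ = -0.00307°, Δλ = +0.00494°.
Converting to metres (1° lat = 111132 m, cos φ = 0.942025): observed ΔN = -341.2 m, observed ΔE = 517.2 m.
Subtracting the expected shift leaves a residual of -341.2 − (-337.5) = -3.7 m north and 517.2 − (489.2) = 28.0 m east.
Residual distance = √((-3.7)² + 28.0²) = 28.2 m.

28 m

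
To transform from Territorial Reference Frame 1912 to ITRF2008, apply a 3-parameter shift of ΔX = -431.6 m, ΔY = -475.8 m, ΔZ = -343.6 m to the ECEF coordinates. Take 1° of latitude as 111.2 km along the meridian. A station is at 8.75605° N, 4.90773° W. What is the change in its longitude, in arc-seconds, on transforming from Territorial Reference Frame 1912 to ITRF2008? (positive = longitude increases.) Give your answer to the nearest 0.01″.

sin φ = 0.152228, cos φ = 0.988345, sin λ = -0.085551, cos λ = 0.996334.
East component: ΔE = −sin λ·ΔX + cos λ·ΔY = −(-0.085551)(-431.6) + (0.996334)(-475.8) = -510.98 m.
1° of latitude spans 111200 m; at latitude φ, 1° of longitude spans that × cos φ = 109904.0 m, so Δλ = -510.98 / 109904.0 × 3600 = -16.738″.

Δλ = -16.74″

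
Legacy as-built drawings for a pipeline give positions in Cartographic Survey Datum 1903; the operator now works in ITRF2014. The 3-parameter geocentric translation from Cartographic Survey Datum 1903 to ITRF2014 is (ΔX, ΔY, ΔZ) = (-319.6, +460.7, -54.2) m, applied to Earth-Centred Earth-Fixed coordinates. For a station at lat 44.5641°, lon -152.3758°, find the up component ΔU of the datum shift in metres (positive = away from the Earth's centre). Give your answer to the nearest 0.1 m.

ΔU = 11.5 m

At φ = 44.5641°, λ = -152.3758°: sin φ = 0.701707, cos φ = 0.712466, sin λ = -0.463670, cos λ = -0.886008.
ΔU = cos φ cos λ·ΔX + cos φ sin λ·ΔY + sin φ·ΔZ = (0.712466)(-0.886008)(-319.6) + (0.712466)(-0.463670)(460.7) + (0.701707)(-54.2) = 11.52 m.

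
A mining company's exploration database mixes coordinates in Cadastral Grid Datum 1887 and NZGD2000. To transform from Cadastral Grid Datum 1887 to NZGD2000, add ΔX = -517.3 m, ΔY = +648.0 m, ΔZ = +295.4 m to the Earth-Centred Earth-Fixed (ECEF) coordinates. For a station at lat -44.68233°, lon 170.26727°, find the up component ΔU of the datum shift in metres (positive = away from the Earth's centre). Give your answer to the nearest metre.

ΔU = 233 m

At φ = -44.68233°, λ = 170.26727°: sin φ = -0.703175, cos φ = 0.711016, sin λ = 0.169052, cos λ = -0.985607.
ΔU = cos φ cos λ·ΔX + cos φ sin λ·ΔY + sin φ·ΔZ = (0.711016)(-0.985607)(-517.3) + (0.711016)(0.169052)(648.0) + (-0.703175)(295.4) = 232.69 m.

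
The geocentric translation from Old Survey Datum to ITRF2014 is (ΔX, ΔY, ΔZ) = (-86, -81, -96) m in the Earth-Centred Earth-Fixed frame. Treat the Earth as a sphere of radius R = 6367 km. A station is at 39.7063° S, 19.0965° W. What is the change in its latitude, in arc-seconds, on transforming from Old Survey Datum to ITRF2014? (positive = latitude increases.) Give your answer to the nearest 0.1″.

sin φ = -0.638852, cos φ = 0.769329, sin λ = -0.327160, cos λ = 0.944969.
North component: ΔN = −sin φ cos λ·ΔX − sin φ sin λ·ΔY + cos φ·ΔZ = −(-0.638852)(0.944969)(-86) − (-0.638852)(-0.327160)(-81) + (0.769329)(-96) = -108.84 m.
1° of latitude spans πR/180 = 111125 m, so Δφ = -108.84 / 111125 × 3600 = -3.526″.

Δφ = -3.5″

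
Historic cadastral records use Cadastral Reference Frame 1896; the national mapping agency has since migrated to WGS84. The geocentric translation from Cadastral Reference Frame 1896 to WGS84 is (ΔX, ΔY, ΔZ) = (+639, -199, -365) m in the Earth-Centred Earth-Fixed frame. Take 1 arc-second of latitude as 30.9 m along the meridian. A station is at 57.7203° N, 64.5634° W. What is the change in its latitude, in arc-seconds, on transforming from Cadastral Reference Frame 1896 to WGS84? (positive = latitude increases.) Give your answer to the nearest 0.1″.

Δφ = -18.7″

sin φ = 0.845451, cos φ = 0.534053, sin λ = -0.903061, cos λ = 0.429512.
North component: ΔN = −sin φ cos λ·ΔX − sin φ sin λ·ΔY + cos φ·ΔZ = −(0.845451)(0.429512)(639) − (0.845451)(-0.903061)(-199) + (0.534053)(-365) = -578.91 m.
1° of latitude spans 3600 × 30.90 = 111240 m, so Δφ = -578.91 / 111240 × 3600 = -18.735″.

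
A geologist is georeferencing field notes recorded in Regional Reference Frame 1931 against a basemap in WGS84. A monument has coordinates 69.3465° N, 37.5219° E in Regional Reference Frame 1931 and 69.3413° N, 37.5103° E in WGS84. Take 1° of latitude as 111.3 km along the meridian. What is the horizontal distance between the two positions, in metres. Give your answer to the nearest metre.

736 m

Δφ = 69.3413° − 69.3465° = -0.0052°; Δλ = 37.5103° − 37.5219° = -0.0116°.
ΔN = Δφ × 111300 = -578.8 m; ΔE = Δλ × 111300 × cos(69.3465°) = -0.0116 × 111300 × 0.352716 = -455.4 m.
Distance = √(ΔE² + ΔN²) = √((-455.4)² + (-578.8)²) = 736.4 m.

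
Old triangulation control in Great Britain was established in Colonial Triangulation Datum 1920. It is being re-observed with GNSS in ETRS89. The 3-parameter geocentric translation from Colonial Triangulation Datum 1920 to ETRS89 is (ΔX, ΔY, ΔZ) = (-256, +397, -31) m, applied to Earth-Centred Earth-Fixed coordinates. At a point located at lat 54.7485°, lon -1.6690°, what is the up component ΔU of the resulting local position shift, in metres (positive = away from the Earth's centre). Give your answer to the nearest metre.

The local up (radial) axis is (cos φ cos λ, cos φ sin λ, sin φ), giving ΔU = -147.692 − 6.674 − 25.315 = -179.68 m.

ΔU = -180 m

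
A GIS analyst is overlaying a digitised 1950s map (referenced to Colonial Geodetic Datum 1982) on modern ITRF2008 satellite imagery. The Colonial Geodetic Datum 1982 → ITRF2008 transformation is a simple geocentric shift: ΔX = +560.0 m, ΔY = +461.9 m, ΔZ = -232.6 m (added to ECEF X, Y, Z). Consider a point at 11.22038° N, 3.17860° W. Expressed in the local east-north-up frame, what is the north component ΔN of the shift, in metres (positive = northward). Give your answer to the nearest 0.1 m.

At φ = 11.22038°, λ = -3.17860°: sin φ = 0.194583, cos φ = 0.980886, sin λ = -0.055449, cos λ = 0.998462.
ΔN = −sin φ cos λ·ΔX − sin φ sin λ·ΔY + cos φ·ΔZ = −(0.194583)(0.998462)(560.0) − (0.194583)(-0.055449)(461.9) + (0.980886)(-232.6) = -331.97 m.

ΔN = -332.0 m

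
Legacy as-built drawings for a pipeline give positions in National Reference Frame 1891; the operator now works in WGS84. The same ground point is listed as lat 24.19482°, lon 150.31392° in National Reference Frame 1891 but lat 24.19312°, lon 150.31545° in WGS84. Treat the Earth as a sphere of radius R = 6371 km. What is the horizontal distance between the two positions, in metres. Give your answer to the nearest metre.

Δφ = 24.19312° − 24.19482° = -0.00170°; Δλ = 150.31545° − 150.31392° = +0.00153°.
1° along a meridian = πR/180 = 111195 m.
ΔN = Δφ × 111195 = -189.0 m; ΔE = Δλ × 111195 × cos(24.19482°) = +0.00153 × 111195 × 0.912157 = 155.2 m.
Distance = √(ΔE² + ΔN²) = √(155.2² + (-189.0)²) = 244.6 m.

245 m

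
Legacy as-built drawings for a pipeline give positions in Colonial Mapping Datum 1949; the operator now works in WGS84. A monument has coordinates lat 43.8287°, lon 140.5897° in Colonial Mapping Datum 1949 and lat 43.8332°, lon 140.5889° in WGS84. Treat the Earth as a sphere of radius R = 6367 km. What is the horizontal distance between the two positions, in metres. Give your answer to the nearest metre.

Δφ = 43.8332° − 43.8287° = +0.0045°; Δλ = 140.5889° − 140.5897° = -0.0008°.
1° along a meridian = πR/180 = 111125 m.
ΔN = Δφ × 111125 = 500.1 m; ΔE = Δλ × 111125 × cos(43.8287°) = -0.0008 × 111125 × 0.721413 = -64.1 m.
Distance = √(ΔE² + ΔN²) = √((-64.1)² + 500.1²) = 504.2 m.

504 m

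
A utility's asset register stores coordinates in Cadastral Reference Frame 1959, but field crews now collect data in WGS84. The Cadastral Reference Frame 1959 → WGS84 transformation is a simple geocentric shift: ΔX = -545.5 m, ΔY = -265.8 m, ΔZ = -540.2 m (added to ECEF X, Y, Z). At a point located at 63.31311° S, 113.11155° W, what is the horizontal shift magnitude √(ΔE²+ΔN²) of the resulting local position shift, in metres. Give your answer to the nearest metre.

At φ = -63.31311°, λ = -113.11155°: sin φ = -0.893474, cos φ = 0.449115, sin λ = -0.919742, cos λ = -0.392523.
ΔE = −sin λ·ΔX + cos λ·ΔY = −(-0.919742)·(-545.5) + (-0.392523)·(-265.8) = -397.39 m.
ΔN = −sin φ cos λ·ΔX − sin φ sin λ·ΔY + cos φ·ΔZ = −(-0.893474)(-0.392523)(-545.5) − (-0.893474)(-0.919742)(-265.8) + (0.449115)(-540.2) = 167.13 m.
Horizontal magnitude = √(ΔE² + ΔN²) = √((-397.39)² + 167.13²) = 431.10 m.

431 m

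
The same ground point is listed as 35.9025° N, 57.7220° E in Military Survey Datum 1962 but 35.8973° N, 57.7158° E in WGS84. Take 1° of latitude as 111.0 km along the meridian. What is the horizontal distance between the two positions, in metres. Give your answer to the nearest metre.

802 m

Δφ = 35.8973° − 35.9025° = -0.0052°; Δλ = 57.7158° − 57.7220° = -0.0062°.
ΔN = Δφ × 111000 = -577.2 m; ΔE = Δλ × 111000 × cos(35.9025°) = -0.0062 × 111000 × 0.810016 = -557.5 m.
Distance = √(ΔE² + ΔN²) = √((-557.5)² + (-577.2)²) = 802.4 m.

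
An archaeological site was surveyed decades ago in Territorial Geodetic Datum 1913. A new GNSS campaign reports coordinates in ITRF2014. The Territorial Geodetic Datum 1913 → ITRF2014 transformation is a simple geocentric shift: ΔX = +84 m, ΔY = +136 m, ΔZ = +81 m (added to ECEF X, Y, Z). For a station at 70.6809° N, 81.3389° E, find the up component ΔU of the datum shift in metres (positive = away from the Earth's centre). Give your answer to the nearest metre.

ΔU = 125 m

At φ = 70.6809°, λ = 81.3389°: sin φ = 0.943691, cos φ = 0.330829, sin λ = 0.988596, cos λ = 0.150590.
ΔU = cos φ cos λ·ΔX + cos φ sin λ·ΔY + sin φ·ΔZ = (0.330829)(0.150590)(84) + (0.330829)(0.988596)(136) + (0.943691)(81) = 125.10 m.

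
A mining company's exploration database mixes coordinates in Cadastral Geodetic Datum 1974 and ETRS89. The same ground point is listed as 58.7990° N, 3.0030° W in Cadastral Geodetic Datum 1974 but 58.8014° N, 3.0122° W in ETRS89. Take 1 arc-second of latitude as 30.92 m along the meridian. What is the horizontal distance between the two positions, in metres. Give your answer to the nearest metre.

Δφ = 58.8014° − 58.7990° = +0.0024°; Δλ = -3.0122° − -3.0030° = -0.0092°.
1° of latitude = 3600 × 30.92 = 111312 m.
ΔN = Δφ × 111312 = 267.1 m; ΔE = Δλ × 111312 × cos(58.7990°) = -0.0092 × 111312 × 0.518042 = -530.5 m.
Distance = √(ΔE² + ΔN²) = √((-530.5)² + 267.1²) = 594.0 m.

594 m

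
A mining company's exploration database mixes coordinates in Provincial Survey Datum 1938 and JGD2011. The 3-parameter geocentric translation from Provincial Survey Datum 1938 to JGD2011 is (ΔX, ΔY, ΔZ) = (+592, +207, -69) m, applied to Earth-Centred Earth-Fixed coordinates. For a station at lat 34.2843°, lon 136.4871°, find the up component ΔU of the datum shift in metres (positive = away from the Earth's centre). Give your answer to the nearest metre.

ΔU = -276 m

The local up (radial) axis is (cos φ cos λ, cos φ sin λ, sin φ), giving ΔU = -354.735 + 117.760 − 38.868 = -275.84 m.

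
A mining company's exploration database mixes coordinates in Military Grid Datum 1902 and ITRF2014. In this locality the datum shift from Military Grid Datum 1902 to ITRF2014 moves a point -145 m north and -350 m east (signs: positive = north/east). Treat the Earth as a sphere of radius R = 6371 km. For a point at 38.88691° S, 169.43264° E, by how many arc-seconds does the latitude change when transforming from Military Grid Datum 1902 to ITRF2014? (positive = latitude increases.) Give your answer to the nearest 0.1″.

Δφ = -4.7″

On a sphere of radius R, 1 rad of latitude = R, so Δφ = ΔN / R = -145.0 / 6371000 = -2.2759e-05 rad = -4.694″.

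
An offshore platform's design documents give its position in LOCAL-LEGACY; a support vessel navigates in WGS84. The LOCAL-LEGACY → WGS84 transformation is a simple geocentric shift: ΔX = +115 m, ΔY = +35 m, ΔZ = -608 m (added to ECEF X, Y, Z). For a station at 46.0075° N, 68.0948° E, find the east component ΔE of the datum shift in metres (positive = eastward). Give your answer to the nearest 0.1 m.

At φ = 46.0075°, λ = 68.0948°: sin φ = 0.719431, cos φ = 0.694564, sin λ = 0.927802, cos λ = 0.373072.
ΔE = −sin λ·ΔX + cos λ·ΔY = −(0.927802)·(115) + (0.373072)·(35) = -93.64 m.

ΔE = -93.6 m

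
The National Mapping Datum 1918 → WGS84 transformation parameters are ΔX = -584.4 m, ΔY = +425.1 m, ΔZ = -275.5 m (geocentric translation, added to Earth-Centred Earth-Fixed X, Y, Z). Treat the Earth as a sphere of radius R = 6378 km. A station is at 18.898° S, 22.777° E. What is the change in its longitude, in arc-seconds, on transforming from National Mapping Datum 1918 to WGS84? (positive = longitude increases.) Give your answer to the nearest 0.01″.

sin φ = -0.323884, cos φ = 0.946097, sin λ = 0.387145, cos λ = 0.922019.
East component: ΔE = −sin λ·ΔX + cos λ·ΔY = −(0.387145)(-584.4) + (0.922019)(425.1) = 618.20 m.
1° of latitude spans πR/180 = 111317 m; at latitude φ, 1° of longitude spans that × cos φ = 105316.7 m, so Δλ = 618.20 / 105316.7 × 3600 = 21.132″.

Δλ = 21.13″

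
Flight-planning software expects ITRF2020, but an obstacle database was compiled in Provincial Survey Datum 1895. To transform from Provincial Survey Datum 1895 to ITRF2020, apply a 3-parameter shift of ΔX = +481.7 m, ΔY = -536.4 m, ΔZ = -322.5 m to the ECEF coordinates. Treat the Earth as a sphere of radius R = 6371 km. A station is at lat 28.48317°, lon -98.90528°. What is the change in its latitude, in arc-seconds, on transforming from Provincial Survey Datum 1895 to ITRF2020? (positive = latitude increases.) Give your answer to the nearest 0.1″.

sin φ = 0.476901, cos φ = 0.878957, sin λ = -0.987946, cos λ = -0.154801.
North component: ΔN = −sin φ cos λ·ΔX − sin φ sin λ·ΔY + cos φ·ΔZ = −(0.476901)(-0.154801)(481.7) − (0.476901)(-0.987946)(-536.4) + (0.878957)(-322.5) = -500.63 m.
1° of latitude spans πR/180 = 111195 m, so Δφ = -500.63 / 111195 × 3600 = -16.208″.

Δφ = -16.2″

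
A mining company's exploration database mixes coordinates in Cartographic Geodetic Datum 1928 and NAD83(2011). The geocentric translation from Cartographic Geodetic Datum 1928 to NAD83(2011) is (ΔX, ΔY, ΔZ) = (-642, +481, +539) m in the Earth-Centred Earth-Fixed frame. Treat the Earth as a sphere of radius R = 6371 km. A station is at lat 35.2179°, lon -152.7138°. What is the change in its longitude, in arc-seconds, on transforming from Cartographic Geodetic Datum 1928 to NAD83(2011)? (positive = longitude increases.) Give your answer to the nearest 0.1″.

sin φ = 0.576688, cos φ = 0.816965, sin λ = -0.458436, cos λ = -0.888728.
East component: ΔE = −sin λ·ΔX + cos λ·ΔY = −(-0.458436)(-642) + (-0.888728)(481) = -721.79 m.
1° of latitude spans πR/180 = 111195 m; at latitude φ, 1° of longitude spans that × cos φ = 90842.3 m, so Δλ = -721.79 / 90842.3 × 3600 = -28.604″.

Δλ = -28.6″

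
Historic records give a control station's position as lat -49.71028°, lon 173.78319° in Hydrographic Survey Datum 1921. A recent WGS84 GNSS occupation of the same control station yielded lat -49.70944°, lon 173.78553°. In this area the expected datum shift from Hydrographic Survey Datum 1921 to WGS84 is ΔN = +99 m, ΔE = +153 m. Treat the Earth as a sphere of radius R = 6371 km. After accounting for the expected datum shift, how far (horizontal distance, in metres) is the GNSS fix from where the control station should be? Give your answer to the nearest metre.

16 m

Observed coordinate differences: Δφ = +0.00084°, Δλ = +0.00234°.
Converting to metres (1° lat = 111195 m, cos φ = 0.646653): observed ΔN = 93.4 m, observed ΔE = 168.3 m.
Subtracting the expected shift leaves a residual of 93.4 − (99) = -5.6 m north and 168.3 − (153) = 15.3 m east.
Residual distance = √((-5.6)² + 15.3²) = 16.3 m.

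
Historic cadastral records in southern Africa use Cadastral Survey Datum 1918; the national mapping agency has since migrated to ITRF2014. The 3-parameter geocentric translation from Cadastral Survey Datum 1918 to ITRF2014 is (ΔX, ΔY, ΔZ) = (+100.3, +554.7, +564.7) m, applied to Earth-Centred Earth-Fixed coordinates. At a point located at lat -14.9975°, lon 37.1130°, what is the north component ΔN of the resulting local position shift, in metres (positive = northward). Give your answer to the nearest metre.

The local north axis is (−sin φ cos λ, −sin φ sin λ, cos φ), giving ΔN = 20.698 + 86.613 + 545.465 = 652.78 m.

ΔN = 653 m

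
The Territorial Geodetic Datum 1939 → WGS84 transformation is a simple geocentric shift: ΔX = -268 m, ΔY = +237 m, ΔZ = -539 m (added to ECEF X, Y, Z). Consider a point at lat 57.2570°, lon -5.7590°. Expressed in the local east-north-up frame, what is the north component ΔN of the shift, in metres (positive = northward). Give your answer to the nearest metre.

ΔN = -47 m

At φ = 57.2570°, λ = -5.7590°: sin φ = 0.841105, cos φ = 0.540872, sin λ = -0.100344, cos λ = 0.994953.
ΔN = −sin φ cos λ·ΔX − sin φ sin λ·ΔY + cos φ·ΔZ = −(0.841105)(0.994953)(-268) − (0.841105)(-0.100344)(237) + (0.540872)(-539) = -47.25 m.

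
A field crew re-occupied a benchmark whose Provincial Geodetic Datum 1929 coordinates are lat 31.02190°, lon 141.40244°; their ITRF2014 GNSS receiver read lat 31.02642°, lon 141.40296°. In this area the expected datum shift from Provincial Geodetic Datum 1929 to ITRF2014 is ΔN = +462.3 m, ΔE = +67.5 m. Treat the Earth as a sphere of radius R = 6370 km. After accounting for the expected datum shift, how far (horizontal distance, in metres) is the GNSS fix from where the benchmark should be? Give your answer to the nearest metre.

Observed coordinate differences: Δφ = +0.00452°, Δλ = +0.00052°.
Converting to metres (1° lat = 111177 m, cos φ = 0.856970): observed ΔN = 502.5 m, observed ΔE = 49.5 m.
Subtracting the expected shift leaves a residual of 502.5 − (462.3) = 40.2 m north and 49.5 − (67.5) = -18.0 m east.
Residual distance = √(40.2² + (-18.0)²) = 44.0 m.

44 m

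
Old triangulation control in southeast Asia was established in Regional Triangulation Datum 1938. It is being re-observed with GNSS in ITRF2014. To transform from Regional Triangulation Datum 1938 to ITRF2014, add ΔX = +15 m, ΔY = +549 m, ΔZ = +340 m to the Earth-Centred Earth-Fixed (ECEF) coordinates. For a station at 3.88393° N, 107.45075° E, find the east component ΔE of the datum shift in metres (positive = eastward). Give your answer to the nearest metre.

At φ = 3.88393°, λ = 107.45075°: sin φ = 0.067735, cos φ = 0.997703, sin λ = 0.953975, cos λ = -0.299886.
ΔE = −sin λ·ΔX + cos λ·ΔY = −(0.953975)·(15) + (-0.299886)·(549) = -178.95 m.

ΔE = -179 m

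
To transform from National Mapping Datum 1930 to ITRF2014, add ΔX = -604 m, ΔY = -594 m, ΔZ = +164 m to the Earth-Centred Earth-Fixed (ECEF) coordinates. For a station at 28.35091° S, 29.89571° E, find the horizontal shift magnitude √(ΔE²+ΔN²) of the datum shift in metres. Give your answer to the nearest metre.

325 m

At φ = -28.35091°, λ = 29.89571°: sin φ = -0.474870, cos φ = 0.880056, sin λ = 0.498423, cos λ = 0.866934.
ΔE = −sin λ·ΔX + cos λ·ΔY = −(0.498423)·(-604) + (0.866934)·(-594) = -213.91 m.
ΔN = −sin φ cos λ·ΔX − sin φ sin λ·ΔY + cos φ·ΔZ = −(-0.474870)(0.866934)(-604) − (-0.474870)(0.498423)(-594) + (0.880056)(164) = -244.92 m.
Horizontal magnitude = √(ΔE² + ΔN²) = √((-213.91)² + (-244.92)²) = 325.18 m.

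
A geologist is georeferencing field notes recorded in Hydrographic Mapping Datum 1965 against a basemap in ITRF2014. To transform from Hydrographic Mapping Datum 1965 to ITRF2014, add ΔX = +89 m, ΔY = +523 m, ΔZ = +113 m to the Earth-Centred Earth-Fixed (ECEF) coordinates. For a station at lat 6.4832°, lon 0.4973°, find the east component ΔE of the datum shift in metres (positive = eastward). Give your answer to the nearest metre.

ΔE = 522 m

The local east axis at (φ, λ) is (−sin λ, cos λ, 0), so ΔE = −sin(0.4973°)·89 + cos(0.4973°)·523 = 522.21 m.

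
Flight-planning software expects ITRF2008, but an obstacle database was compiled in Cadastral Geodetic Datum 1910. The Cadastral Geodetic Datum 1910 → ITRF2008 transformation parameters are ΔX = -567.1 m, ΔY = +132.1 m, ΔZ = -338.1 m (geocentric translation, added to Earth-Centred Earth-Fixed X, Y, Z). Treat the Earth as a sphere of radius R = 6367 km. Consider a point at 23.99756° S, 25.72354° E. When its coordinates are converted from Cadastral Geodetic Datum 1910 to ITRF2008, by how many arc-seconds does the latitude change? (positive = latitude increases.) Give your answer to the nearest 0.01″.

Δφ = -15.98″

sin φ = -0.406698, cos φ = 0.913563, sin λ = 0.434029, cos λ = 0.900899.
North component: ΔN = −sin φ cos λ·ΔX − sin φ sin λ·ΔY + cos φ·ΔZ = −(-0.406698)(0.900899)(-567.1) − (-0.406698)(0.434029)(132.1) + (0.913563)(-338.1) = -493.34 m.
1° of latitude spans πR/180 = 111125 m, so Δφ = -493.34 / 111125 × 3600 = -15.982″.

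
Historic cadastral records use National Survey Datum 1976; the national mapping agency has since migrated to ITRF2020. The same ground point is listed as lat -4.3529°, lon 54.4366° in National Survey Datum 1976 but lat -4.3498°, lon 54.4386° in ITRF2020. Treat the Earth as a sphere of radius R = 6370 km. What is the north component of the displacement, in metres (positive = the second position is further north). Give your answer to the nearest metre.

Δφ = -4.3498° − -4.3529° = +0.0031°; Δλ = 54.4386° − 54.4366° = +0.0020°.
1° along a meridian = πR/180 = 111177 m.
ΔN = Δφ × 111177 = 344.7 m; ΔE = Δλ × 111177 × cos(-4.3529°) = +0.0020 × 111177 × 0.997115 = 221.7 m.

ΔN = 345 m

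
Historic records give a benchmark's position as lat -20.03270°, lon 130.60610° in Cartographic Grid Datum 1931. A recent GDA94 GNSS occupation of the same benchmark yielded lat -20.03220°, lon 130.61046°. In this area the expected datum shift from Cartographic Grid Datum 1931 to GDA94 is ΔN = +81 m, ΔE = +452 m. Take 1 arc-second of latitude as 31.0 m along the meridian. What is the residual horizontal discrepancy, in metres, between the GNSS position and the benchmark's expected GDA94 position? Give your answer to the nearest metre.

26 m

Observed coordinate differences: Δφ = +0.00050°, Δλ = +0.00436°.
Converting to metres (1° lat = 111600 m, cos φ = 0.939497): observed ΔN = 55.8 m, observed ΔE = 457.1 m.
Subtracting the expected shift leaves a residual of 55.8 − (81) = -25.2 m north and 457.1 − (452) = 5.1 m east.
Residual distance = √((-25.2)² + 5.1²) = 25.7 m.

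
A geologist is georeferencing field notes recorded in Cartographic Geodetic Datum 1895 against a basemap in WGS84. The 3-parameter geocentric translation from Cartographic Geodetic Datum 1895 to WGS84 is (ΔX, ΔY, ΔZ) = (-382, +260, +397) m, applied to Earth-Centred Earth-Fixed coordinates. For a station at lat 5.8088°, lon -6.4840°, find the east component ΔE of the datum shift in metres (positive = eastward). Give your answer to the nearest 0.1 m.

The local east axis at (φ, λ) is (−sin λ, cos λ, 0), so ΔE = −sin(-6.4840°)·(-382) + cos(-6.4840°)·260 = 215.20 m.

ΔE = 215.2 m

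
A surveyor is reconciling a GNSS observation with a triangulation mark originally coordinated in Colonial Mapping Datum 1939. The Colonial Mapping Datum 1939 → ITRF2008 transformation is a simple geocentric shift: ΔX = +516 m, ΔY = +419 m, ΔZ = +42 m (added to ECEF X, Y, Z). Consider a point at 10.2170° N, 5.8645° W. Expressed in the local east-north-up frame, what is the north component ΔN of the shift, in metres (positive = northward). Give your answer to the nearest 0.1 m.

ΔN = -42.1 m

The local north axis is (−sin φ cos λ, −sin φ sin λ, cos φ), giving ΔN = -91.047 + 7.594 + 41.334 = -42.12 m.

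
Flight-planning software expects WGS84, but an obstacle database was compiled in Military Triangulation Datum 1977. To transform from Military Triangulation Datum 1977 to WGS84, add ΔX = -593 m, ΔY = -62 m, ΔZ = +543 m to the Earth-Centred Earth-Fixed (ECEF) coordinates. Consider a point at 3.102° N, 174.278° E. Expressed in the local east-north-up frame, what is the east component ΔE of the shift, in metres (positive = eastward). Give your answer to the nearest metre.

ΔE = 121 m

At φ = 3.102°, λ = 174.278°: sin φ = 0.054114, cos φ = 0.998535, sin λ = 0.099702, cos λ = -0.995017.
ΔE = −sin λ·ΔX + cos λ·ΔY = −(0.099702)·(-593) + (-0.995017)·(-62) = 120.81 m.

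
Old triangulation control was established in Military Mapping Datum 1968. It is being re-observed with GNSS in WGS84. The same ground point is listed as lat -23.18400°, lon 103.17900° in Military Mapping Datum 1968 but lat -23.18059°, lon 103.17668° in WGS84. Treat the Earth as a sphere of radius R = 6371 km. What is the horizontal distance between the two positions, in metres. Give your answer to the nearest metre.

Δφ = -23.18059° − -23.18400° = +0.00341°; Δλ = 103.17668° − 103.17900° = -0.00232°.
1° along a meridian = πR/180 = 111195 m.
ΔN = Δφ × 111195 = 379.2 m; ΔE = Δλ × 111195 × cos(-23.18400°) = -0.00232 × 111195 × 0.919245 = -237.1 m.
Distance = √(ΔE² + ΔN²) = √((-237.1)² + 379.2²) = 447.2 m.

447 m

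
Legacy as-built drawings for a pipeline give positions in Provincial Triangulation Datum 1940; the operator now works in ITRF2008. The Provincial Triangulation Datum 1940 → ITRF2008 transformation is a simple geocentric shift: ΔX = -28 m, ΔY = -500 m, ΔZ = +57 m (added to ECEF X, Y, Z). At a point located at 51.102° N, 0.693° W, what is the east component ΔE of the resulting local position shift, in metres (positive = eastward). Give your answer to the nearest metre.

The local east axis at (φ, λ) is (−sin λ, cos λ, 0), so ΔE = −sin(-0.693°)·(-28) + cos(-0.693°)·(-500) = -500.30 m.

ΔE = -500 m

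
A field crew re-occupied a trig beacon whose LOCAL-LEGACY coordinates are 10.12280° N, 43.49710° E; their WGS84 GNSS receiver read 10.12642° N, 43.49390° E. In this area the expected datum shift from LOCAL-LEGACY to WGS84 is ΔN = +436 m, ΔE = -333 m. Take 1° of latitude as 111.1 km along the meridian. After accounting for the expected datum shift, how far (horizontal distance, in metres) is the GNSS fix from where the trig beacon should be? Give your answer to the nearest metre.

Observed coordinate differences: Δφ = +0.00362°, Δλ = -0.00320°.
Converting to metres (1° lat = 111100 m, cos φ = 0.984433): observed ΔN = 402.2 m, observed ΔE = -350.0 m.
Subtracting the expected shift leaves a residual of 402.2 − (436) = -33.8 m north and -350.0 − (-333) = -17.0 m east.
Residual distance = √((-33.8)² + (-17.0)²) = 37.8 m.

38 m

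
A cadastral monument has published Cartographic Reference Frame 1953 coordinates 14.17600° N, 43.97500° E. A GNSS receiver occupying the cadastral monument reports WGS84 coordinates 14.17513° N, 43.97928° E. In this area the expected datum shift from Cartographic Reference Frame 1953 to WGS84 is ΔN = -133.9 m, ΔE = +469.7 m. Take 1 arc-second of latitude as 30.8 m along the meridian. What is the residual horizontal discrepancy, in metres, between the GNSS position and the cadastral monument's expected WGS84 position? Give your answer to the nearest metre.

Observed coordinate differences: Δφ = -0.00087°, Δλ = +0.00428°.
Converting to metres (1° lat = 110880 m, cos φ = 0.969548): observed ΔN = -96.5 m, observed ΔE = 460.1 m.
Subtracting the expected shift leaves a residual of -96.5 − (-133.9) = 37.4 m north and 460.1 − (469.7) = -9.6 m east.
Residual distance = √(37.4² + (-9.6)²) = 38.6 m.

39 m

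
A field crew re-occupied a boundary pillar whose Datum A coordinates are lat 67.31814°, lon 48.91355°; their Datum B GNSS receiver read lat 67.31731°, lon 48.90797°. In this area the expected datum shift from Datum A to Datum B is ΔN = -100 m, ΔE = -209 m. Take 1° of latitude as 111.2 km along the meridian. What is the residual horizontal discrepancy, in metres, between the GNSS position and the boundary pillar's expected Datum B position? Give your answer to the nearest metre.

31 m

Observed coordinate differences: Δφ = -0.00083°, Δλ = -0.00558°.
Converting to metres (1° lat = 111200 m, cos φ = 0.385614): observed ΔN = -92.3 m, observed ΔE = -239.3 m.
Subtracting the expected shift leaves a residual of -92.3 − (-100) = 7.7 m north and -239.3 − (-209) = -30.3 m east.
Residual distance = √(7.7² + (-30.3)²) = 31.2 m.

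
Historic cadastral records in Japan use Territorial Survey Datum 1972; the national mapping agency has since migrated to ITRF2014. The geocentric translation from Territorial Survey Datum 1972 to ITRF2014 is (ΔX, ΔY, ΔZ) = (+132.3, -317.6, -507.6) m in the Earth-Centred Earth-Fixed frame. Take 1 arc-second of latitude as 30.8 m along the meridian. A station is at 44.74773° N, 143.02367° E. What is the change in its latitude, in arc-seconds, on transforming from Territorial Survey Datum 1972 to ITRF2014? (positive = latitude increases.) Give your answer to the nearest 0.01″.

sin φ = 0.703987, cos φ = 0.710213, sin λ = 0.601485, cos λ = -0.798884.
North component: ΔN = −sin φ cos λ·ΔX − sin φ sin λ·ΔY + cos φ·ΔZ = −(0.703987)(-0.798884)(132.3) − (0.703987)(0.601485)(-317.6) + (0.710213)(-507.6) = -151.61 m.
1° of latitude spans 3600 × 30.80 = 110880 m, so Δφ = -151.61 / 110880 × 3600 = -4.923″.

Δφ = -4.92″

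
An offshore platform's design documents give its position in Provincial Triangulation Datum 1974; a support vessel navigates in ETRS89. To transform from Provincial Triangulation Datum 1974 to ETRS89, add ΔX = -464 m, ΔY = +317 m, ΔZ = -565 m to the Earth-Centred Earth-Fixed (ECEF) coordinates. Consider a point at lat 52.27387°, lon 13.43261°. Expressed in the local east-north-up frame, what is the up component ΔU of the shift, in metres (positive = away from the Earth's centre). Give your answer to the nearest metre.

ΔU = -678 m

The local up (radial) axis is (cos φ cos λ, cos φ sin λ, sin φ), giving ΔU = -276.149 + 45.059 − 446.884 = -677.97 m.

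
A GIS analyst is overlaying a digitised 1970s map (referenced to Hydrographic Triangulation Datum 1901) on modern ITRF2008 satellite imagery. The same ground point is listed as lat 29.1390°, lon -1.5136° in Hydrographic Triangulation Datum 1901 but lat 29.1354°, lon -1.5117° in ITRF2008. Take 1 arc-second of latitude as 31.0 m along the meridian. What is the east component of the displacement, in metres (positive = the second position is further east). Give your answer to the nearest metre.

ΔE = 185 m

Δφ = 29.1354° − 29.1390° = -0.0036°; Δλ = -1.5117° − -1.5136° = +0.0019°.
1° of latitude = 3600 × 31.00 = 111600 m.
ΔN = Δφ × 111600 = -401.8 m; ΔE = Δλ × 111600 × cos(29.1390°) = +0.0019 × 111600 × 0.873441 = 185.2 m.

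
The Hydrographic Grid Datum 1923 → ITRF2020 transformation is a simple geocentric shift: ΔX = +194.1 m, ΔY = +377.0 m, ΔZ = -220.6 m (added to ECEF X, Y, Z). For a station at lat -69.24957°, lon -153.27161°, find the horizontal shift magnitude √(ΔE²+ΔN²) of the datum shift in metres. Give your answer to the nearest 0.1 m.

470.4 m

The local east axis at (φ, λ) is (−sin λ, cos λ, 0), so ΔE = −sin(-153.27161°)·194.1 + cos(-153.27161°)·377.0 = -249.42 m.
The local north axis is (−sin φ cos λ, −sin φ sin λ, cos φ), giving ΔN = -162.115 − 158.561 − 78.158 = -398.83 m.
Horizontal magnitude = √(ΔE² + ΔN²) = √((-249.42)² + (-398.83)²) = 470.40 m.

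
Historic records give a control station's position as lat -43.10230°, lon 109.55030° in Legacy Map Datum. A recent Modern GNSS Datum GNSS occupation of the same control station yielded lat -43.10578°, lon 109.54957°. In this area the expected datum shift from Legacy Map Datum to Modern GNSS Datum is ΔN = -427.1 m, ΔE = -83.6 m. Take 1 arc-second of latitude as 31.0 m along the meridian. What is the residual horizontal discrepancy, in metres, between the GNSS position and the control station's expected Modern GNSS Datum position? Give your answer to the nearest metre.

Observed coordinate differences: Δφ = -0.00348°, Δλ = -0.00073°.
Converting to metres (1° lat = 111600 m, cos φ = 0.730135): observed ΔN = -388.4 m, observed ΔE = -59.5 m.
Subtracting the expected shift leaves a residual of -388.4 − (-427.1) = 38.7 m north and -59.5 − (-83.6) = 24.1 m east.
Residual distance = √(38.7² + 24.1²) = 45.6 m.

46 m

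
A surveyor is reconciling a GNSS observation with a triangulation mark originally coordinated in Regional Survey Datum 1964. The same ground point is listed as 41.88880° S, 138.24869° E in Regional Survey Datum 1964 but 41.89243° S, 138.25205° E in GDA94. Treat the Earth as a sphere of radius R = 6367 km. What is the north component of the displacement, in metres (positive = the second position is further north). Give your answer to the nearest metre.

Δφ = -41.89243° − -41.88880° = -0.00363°; Δλ = 138.25205° − 138.24869° = +0.00336°.
1° along a meridian = πR/180 = 111125 m.
ΔN = Δφ × 111125 = -403.4 m; ΔE = Δλ × 111125 × cos(-41.88880°) = +0.00336 × 111125 × 0.744442 = 278.0 m.

ΔN = -403 m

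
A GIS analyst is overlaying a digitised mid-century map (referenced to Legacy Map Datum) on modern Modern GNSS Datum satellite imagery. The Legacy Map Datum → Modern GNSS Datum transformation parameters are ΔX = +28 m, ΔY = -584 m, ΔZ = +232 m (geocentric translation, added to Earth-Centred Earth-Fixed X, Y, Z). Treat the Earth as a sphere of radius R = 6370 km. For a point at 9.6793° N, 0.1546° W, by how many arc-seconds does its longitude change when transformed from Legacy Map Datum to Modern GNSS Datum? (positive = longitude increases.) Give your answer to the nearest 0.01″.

sin φ = 0.168133, cos φ = 0.985764, sin λ = -0.002698, cos λ = 0.999996.
East component: ΔE = −sin λ·ΔX + cos λ·ΔY = −(-0.002698)(28) + (0.999996)(-584) = -583.92 m.
1° of latitude spans πR/180 = 111177 m; at latitude φ, 1° of longitude spans that × cos φ = 109594.8 m, so Δλ = -583.92 / 109594.8 × 3600 = -19.181″.

Δλ = -19.18″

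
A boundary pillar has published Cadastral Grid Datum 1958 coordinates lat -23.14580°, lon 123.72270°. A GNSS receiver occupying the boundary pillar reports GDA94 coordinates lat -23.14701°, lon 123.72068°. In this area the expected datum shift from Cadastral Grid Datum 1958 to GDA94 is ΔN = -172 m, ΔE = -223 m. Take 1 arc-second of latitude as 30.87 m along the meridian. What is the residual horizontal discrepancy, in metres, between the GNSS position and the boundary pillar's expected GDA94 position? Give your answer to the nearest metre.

Observed coordinate differences: Δφ = -0.00121°, Δλ = -0.00202°.
Converting to metres (1° lat = 111132 m, cos φ = 0.919508): observed ΔN = -134.5 m, observed ΔE = -206.4 m.
Subtracting the expected shift leaves a residual of -134.5 − (-172) = 37.5 m north and -206.4 − (-223) = 16.6 m east.
Residual distance = √(37.5² + 16.6²) = 41.0 m.

41 m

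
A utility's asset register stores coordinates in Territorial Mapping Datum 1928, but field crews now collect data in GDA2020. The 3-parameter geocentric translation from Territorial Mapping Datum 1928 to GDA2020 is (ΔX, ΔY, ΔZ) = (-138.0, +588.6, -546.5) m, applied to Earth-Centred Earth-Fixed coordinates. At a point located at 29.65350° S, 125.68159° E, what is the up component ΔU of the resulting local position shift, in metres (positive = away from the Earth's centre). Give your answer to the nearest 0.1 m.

At φ = -29.65350°, λ = 125.68159°: sin φ = -0.494754, cos φ = 0.869033, sin λ = 0.812271, cos λ = -0.583280.
ΔU = cos φ cos λ·ΔX + cos φ sin λ·ΔY + sin φ·ΔZ = (0.869033)(-0.583280)(-138.0) + (0.869033)(0.812271)(588.6) + (-0.494754)(-546.5) = 755.82 m.

ΔU = 755.8 m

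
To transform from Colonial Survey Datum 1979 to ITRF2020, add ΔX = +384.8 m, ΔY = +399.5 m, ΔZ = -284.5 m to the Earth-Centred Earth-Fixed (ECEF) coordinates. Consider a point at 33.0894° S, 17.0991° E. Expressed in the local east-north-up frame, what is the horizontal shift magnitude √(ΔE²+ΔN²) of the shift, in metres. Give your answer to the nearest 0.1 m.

270.0 m

The local east axis at (φ, λ) is (−sin λ, cos λ, 0), so ΔE = −sin(17.0991°)·384.8 + cos(17.0991°)·399.5 = 268.70 m.
The local north axis is (−sin φ cos λ, −sin φ sin λ, cos φ), giving ΔN = 200.794 + 64.129 − 238.360 = 26.56 m.
Horizontal magnitude = √(ΔE² + ΔN²) = √(268.70² + 26.56²) = 270.01 m.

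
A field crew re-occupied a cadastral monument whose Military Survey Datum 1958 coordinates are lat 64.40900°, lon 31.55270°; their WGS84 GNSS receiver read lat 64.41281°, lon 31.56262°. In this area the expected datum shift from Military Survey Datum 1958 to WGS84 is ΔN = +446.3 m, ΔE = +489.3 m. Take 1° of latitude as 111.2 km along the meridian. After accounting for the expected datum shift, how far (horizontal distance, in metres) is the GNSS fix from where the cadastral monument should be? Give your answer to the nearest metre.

Observed coordinate differences: Δφ = +0.00381°, Δλ = +0.00992°.
Converting to metres (1° lat = 111200 m, cos φ = 0.431944): observed ΔN = 423.7 m, observed ΔE = 476.5 m.
Subtracting the expected shift leaves a residual of 423.7 − (446.3) = -22.6 m north and 476.5 − (489.3) = -12.8 m east.
Residual distance = √((-22.6)² + (-12.8)²) = 26.0 m.

26 m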